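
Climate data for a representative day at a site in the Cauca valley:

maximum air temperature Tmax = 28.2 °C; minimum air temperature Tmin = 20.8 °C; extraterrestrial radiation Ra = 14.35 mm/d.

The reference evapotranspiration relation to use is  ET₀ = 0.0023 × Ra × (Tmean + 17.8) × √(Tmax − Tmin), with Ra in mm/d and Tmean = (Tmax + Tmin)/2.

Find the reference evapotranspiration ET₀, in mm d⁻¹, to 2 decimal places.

3.80 mm d⁻¹

Tmean = (28.2 + 20.8)/2 = 24.50 °C
ET₀ = 0.0023 × 14.35 × (24.50 + 17.8) × √7.4 = 0.0023 × 14.35 × 42.30 × 2.7203 = 3.7978 mm/d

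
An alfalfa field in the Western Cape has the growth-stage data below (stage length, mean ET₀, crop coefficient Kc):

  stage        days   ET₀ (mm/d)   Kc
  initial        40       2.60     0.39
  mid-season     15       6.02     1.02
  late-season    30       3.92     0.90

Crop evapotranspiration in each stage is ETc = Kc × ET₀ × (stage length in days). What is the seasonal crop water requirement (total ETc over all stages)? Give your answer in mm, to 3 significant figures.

initial: 0.39 × 2.60 × 40 = 40.56 mm
mid-season: 1.02 × 6.02 × 15 = 92.11 mm
late-season: 0.90 × 3.92 × 30 = 105.84 mm
Seasonal total = 238.51 mm

239 mm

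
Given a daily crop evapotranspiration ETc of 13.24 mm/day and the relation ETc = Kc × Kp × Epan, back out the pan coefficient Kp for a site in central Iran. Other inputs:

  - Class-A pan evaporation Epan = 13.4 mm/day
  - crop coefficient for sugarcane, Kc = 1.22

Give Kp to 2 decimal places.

0.81

ETc = Kc × Kp × Epan  ⇒  Kp = ETc / (Kc × Epan)
Kp = 13.24 / (1.22 × 13.4) = 13.24 / 16.348 = 0.8099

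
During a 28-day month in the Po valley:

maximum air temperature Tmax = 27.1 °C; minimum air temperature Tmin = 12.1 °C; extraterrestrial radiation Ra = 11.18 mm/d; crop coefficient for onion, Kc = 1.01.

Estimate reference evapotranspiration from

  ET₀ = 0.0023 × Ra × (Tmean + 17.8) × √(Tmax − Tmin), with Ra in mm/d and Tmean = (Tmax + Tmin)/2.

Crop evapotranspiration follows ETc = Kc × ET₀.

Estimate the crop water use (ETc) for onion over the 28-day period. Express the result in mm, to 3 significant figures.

105 mm

Tmean = (27.1 + 12.1)/2 = 19.60 °C
ET₀ = 0.0023 × 11.18 × (19.60 + 17.8) × √15.0 = 0.0023 × 11.18 × 37.40 × 3.8730 = 3.7247 mm/d
ETc = Kc × ET₀ = 1.01 × 3.7247 = 3.7619 mm/d
Over 28 days: 3.7619 × 28 = 105.333 mm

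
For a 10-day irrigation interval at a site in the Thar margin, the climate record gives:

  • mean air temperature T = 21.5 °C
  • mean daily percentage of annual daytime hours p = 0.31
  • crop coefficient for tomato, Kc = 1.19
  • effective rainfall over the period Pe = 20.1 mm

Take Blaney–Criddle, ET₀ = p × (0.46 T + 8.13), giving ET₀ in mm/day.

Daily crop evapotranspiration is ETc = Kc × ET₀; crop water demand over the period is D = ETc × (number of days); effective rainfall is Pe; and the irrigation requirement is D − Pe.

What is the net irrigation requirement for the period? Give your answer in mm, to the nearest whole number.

ET₀ = 0.31 × (0.46 × 21.5 + 8.13) = 0.31 × 18.020 = 5.5862 mm/d
ETc = Kc × ET₀ = 1.19 × 5.5862 = 6.6476 mm/d
Crop demand D = ETc × 10 d = 6.6476 × 10 = 66.476 mm
D − Pe = 66.476 − 20.1 = 46.376 mm

46 mm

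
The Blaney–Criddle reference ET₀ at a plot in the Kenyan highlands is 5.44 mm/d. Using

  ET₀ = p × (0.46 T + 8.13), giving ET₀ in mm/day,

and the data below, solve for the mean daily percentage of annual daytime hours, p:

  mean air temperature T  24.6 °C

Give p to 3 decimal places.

0.280

p = ET₀ / (0.46 T + 8.13) = 5.44 / (0.46 × 24.6 + 8.13) = 5.44 / 19.446 = 0.2797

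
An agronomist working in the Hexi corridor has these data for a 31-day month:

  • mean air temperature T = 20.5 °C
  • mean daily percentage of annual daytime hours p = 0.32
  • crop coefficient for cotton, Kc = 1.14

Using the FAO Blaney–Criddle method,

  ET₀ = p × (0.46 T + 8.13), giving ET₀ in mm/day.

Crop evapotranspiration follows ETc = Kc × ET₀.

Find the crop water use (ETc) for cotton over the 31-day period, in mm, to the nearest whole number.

ET₀ = 0.32 × (0.46 × 20.5 + 8.13) = 0.32 × 17.560 = 5.6192 mm/d
ETc = Kc × ET₀ = 1.14 × 5.6192 = 6.4059 mm/d
Over 31 days: 6.4059 × 31 = 198.583 mm

199 mm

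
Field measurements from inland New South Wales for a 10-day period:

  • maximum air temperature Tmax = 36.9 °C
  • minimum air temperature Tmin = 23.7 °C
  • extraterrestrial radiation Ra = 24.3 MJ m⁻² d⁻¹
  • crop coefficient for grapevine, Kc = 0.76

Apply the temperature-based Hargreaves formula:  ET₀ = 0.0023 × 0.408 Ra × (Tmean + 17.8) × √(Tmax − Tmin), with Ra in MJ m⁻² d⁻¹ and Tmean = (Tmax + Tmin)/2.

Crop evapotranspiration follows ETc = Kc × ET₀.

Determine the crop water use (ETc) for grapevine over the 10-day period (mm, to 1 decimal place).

30.3 mm

Tmean = (36.9 + 23.7)/2 = 30.30 °C
0.408 Ra = 0.408 × 24.3 = 9.9144 mm/d equivalent
ET₀ = 0.0023 × 9.9144 × (30.30 + 17.8) × √13.2 = 0.0023 × 9.9144 × 48.10 × 3.6332 = 3.9850 mm/d
ETc = Kc × ET₀ = 0.76 × 3.9850 = 3.0286 mm/d
Over 10 days: 3.0286 × 10 = 30.286 mm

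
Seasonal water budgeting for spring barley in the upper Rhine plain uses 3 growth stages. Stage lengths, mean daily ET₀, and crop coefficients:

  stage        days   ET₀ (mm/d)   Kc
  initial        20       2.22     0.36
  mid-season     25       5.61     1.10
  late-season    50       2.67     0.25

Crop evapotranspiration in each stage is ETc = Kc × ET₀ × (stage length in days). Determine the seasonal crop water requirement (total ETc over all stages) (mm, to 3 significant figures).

204 mm

initial: 0.36 × 2.22 × 20 = 15.98 mm
mid-season: 1.10 × 5.61 × 25 = 154.28 mm
late-season: 0.25 × 2.67 × 50 = 33.38 mm
Seasonal total = 203.64 mm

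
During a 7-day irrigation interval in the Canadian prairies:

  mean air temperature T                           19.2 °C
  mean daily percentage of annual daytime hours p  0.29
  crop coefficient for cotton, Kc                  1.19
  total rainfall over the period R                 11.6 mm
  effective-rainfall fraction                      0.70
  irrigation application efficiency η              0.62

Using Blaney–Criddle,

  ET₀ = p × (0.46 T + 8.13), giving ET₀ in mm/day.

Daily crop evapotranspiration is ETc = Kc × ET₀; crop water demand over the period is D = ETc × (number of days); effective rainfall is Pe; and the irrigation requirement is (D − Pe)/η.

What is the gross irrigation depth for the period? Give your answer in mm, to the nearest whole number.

53 mm

ET₀ = 0.29 × (0.46 × 19.2 + 8.13) = 0.29 × 16.962 = 4.9190 mm/d
ETc = Kc × ET₀ = 1.19 × 4.9190 = 5.8536 mm/d
Crop demand D = ETc × 7 d = 5.8536 × 7 = 40.975 mm
Pe = 0.70 × 11.6 = 8.120 mm
D − Pe = 40.975 − 8.120 = 32.855 mm
Gross irrigation = 32.855 / 0.62 = 52.992 mm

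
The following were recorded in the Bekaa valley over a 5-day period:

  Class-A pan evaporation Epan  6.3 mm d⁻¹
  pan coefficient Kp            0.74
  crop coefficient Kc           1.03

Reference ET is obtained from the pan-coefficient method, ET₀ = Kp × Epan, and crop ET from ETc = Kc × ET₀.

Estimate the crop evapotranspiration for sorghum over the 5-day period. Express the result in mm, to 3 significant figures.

ET₀ = 0.74 × 6.3 = 4.6620 mm/d
ETc = Kc × ET₀ = 1.03 × 4.6620 = 4.8019 mm/d
Over 5 days: 4.8019 × 5 = 24.010 mm

24.0 mm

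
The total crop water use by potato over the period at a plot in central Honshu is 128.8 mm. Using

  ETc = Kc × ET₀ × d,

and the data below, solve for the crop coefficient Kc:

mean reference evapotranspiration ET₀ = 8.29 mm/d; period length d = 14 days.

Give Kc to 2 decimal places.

ETc = Kc × ET₀ × d  ⇒  Kc = ETc / (ET₀ × d)
Kc = 128.8 / (8.29 × 14) = 128.8 / 116.06 = 1.1098

1.11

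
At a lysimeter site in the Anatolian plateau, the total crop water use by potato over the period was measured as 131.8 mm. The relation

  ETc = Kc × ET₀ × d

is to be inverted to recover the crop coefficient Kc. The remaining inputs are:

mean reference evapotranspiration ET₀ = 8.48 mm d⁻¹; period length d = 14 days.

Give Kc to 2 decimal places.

ETc = Kc × ET₀ × d  ⇒  Kc = ETc / (ET₀ × d)
Kc = 131.8 / (8.48 × 14) = 131.8 / 118.72 = 1.1102

1.11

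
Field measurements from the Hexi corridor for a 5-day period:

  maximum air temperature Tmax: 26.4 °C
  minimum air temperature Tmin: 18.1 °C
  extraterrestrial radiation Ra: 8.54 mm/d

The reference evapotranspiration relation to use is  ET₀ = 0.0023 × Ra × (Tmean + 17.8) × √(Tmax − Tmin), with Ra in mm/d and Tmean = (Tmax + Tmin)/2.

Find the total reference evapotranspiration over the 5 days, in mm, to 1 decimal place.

Tmean = (26.4 + 18.1)/2 = 22.25 °C
ET₀ = 0.0023 × 8.54 × (22.25 + 17.8) × √8.3 = 0.0023 × 8.54 × 40.05 × 2.8810 = 2.2664 mm/d
Over 5 days: 2.2664 × 5 = 11.332 mm

11.3 mm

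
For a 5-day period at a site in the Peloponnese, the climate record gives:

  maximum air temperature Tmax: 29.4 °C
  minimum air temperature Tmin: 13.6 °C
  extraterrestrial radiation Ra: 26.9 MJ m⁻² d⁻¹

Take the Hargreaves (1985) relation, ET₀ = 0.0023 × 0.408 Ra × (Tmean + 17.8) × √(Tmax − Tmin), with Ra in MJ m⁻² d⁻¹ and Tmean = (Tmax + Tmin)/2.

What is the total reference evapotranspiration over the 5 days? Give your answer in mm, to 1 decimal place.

19.7 mm

Tmean = (29.4 + 13.6)/2 = 21.50 °C
0.408 Ra = 0.408 × 26.9 = 10.9752 mm/d equivalent
ET₀ = 0.0023 × 10.9752 × (21.50 + 17.8) × √15.8 = 0.0023 × 10.9752 × 39.30 × 3.9749 = 3.9433 mm/d
Over 5 days: 3.9433 × 5 = 19.717 mm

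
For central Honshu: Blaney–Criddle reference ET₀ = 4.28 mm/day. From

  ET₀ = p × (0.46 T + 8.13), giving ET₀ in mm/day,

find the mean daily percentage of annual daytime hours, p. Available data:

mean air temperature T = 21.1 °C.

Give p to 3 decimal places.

0.240

p = ET₀ / (0.46 T + 8.13) = 4.28 / (0.46 × 21.1 + 8.13) = 4.28 / 17.836 = 0.2400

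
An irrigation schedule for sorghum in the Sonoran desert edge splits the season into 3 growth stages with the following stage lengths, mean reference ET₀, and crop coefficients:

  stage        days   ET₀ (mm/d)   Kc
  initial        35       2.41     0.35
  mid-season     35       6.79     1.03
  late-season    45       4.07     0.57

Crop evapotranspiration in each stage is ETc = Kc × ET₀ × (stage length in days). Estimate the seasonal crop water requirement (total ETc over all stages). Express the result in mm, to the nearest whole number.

379 mm

initial: 0.35 × 2.41 × 35 = 29.52 mm
mid-season: 1.03 × 6.79 × 35 = 244.78 mm
late-season: 0.57 × 4.07 × 45 = 104.40 mm
Seasonal total = 378.70 mm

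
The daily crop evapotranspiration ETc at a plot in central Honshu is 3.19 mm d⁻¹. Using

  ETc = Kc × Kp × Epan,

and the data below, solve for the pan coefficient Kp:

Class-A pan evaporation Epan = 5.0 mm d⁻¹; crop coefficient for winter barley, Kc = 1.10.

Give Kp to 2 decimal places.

0.58

ETc = Kc × Kp × Epan  ⇒  Kp = ETc / (Kc × Epan)
Kp = 3.19 / (1.10 × 5.0) = 3.19 / 5.500 = 0.5800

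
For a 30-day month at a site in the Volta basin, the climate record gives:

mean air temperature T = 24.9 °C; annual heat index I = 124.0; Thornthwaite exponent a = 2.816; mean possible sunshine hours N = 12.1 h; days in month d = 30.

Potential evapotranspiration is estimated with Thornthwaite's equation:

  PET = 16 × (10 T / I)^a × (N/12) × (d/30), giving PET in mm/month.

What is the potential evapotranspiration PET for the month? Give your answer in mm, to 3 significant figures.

115 mm

10T/I = 10 × 24.9 / 124.0 = 2.0081
(10T/I)^a = 2.0081^2.816 = 7.1227
Uncorrected PET = 16 × 7.1227 = 113.963 mm
Correction = (N/12)(d/30) = (12.1/12)(30/30) = 1.0083
PET = 113.963 × 1.0083 = 114.909 mm/month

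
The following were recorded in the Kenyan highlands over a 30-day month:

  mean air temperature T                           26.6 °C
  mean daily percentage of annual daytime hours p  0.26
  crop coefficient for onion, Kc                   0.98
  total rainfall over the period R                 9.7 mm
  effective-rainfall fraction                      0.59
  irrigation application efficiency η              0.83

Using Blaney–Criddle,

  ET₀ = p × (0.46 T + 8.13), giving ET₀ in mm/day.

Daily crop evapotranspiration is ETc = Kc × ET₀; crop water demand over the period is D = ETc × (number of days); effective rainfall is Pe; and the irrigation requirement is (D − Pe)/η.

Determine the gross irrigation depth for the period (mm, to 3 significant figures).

181 mm

ET₀ = 0.26 × (0.46 × 26.6 + 8.13) = 0.26 × 20.366 = 5.2952 mm/d
ETc = Kc × ET₀ = 0.98 × 5.2952 = 5.1893 mm/d
Crop demand D = ETc × 30 d = 5.1893 × 30 = 155.679 mm
Pe = 0.59 × 9.7 = 5.723 mm
D − Pe = 155.679 − 5.723 = 149.956 mm
Gross irrigation = 149.956 / 0.83 = 180.670 mm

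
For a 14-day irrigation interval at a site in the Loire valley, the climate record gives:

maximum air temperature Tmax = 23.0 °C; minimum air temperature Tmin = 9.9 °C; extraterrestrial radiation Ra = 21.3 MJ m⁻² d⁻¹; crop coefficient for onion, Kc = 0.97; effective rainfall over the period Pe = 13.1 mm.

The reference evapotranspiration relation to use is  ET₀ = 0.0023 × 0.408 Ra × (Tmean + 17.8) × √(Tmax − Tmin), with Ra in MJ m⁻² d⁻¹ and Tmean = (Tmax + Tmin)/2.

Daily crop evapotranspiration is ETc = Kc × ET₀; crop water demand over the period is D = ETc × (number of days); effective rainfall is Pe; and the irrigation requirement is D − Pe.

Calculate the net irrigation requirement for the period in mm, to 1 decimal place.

20.5 mm

Tmean = (23.0 + 9.9)/2 = 16.45 °C
0.408 Ra = 0.408 × 21.3 = 8.6904 mm/d equivalent
ET₀ = 0.0023 × 8.6904 × (16.45 + 17.8) × √13.1 = 0.0023 × 8.6904 × 34.25 × 3.6194 = 2.4778 mm/d
ETc = Kc × ET₀ = 0.97 × 2.4778 = 2.4035 mm/d
Crop demand D = ETc × 14 d = 2.4035 × 14 = 33.649 mm
D − Pe = 33.649 − 13.1 = 20.549 mm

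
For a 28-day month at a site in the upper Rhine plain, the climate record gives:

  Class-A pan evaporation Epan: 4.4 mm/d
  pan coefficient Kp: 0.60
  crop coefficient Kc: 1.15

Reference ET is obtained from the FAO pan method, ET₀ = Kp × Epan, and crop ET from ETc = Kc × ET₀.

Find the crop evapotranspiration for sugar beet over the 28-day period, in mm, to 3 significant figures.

85.0 mm

ET₀ = 0.60 × 4.4 = 2.6400 mm/d
ETc = Kc × ET₀ = 1.15 × 2.6400 = 3.0360 mm/d
Over 28 days: 3.0360 × 28 = 85.008 mm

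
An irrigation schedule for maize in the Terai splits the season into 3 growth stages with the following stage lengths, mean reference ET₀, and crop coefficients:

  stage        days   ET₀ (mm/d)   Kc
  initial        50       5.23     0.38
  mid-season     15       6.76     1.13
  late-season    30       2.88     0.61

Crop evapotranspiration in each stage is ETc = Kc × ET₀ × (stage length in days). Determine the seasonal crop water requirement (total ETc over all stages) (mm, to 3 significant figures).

initial: 0.38 × 5.23 × 50 = 99.37 mm
mid-season: 1.13 × 6.76 × 15 = 114.58 mm
late-season: 0.61 × 2.88 × 30 = 52.70 mm
Seasonal total = 266.65 mm

267 mm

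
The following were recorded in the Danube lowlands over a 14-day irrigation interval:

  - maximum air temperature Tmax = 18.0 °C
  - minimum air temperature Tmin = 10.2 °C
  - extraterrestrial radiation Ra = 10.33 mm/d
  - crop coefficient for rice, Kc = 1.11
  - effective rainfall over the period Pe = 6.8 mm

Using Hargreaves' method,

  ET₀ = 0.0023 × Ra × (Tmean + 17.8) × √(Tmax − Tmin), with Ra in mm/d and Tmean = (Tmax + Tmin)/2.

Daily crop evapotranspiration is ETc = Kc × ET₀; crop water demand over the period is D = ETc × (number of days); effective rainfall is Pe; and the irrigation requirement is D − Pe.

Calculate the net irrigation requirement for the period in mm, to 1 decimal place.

Tmean = (18.0 + 10.2)/2 = 14.10 °C
ET₀ = 0.0023 × 10.33 × (14.10 + 17.8) × √7.8 = 0.0023 × 10.33 × 31.90 × 2.7928 = 2.1167 mm/d
ETc = Kc × ET₀ = 1.11 × 2.1167 = 2.3495 mm/d
Crop demand D = ETc × 14 d = 2.3495 × 14 = 32.893 mm
D − Pe = 32.893 − 6.8 = 26.093 mm

26.1 mm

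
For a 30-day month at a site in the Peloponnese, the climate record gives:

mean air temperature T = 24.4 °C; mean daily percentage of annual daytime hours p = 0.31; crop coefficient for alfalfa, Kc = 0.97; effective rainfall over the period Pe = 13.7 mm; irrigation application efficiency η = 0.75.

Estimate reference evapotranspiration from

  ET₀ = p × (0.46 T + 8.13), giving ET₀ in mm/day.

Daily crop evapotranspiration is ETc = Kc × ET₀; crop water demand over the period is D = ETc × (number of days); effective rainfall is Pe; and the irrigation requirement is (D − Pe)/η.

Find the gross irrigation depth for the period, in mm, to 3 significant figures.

215 mm

ET₀ = 0.31 × (0.46 × 24.4 + 8.13) = 0.31 × 19.354 = 5.9997 mm/d
ETc = Kc × ET₀ = 0.97 × 5.9997 = 5.8197 mm/d
Crop demand D = ETc × 30 d = 5.8197 × 30 = 174.591 mm
D − Pe = 174.591 − 13.7 = 160.891 mm
Gross irrigation = 160.891 / 0.75 = 214.521 mm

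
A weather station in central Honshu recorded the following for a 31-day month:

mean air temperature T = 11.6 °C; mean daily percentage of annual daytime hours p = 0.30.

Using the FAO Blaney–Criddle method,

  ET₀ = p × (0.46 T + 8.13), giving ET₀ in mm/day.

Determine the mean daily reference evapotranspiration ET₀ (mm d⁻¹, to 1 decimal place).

ET₀ = 0.30 × (0.46 × 11.6 + 8.13) = 0.30 × 13.466 = 4.0398 mm/d

4.0 mm d⁻¹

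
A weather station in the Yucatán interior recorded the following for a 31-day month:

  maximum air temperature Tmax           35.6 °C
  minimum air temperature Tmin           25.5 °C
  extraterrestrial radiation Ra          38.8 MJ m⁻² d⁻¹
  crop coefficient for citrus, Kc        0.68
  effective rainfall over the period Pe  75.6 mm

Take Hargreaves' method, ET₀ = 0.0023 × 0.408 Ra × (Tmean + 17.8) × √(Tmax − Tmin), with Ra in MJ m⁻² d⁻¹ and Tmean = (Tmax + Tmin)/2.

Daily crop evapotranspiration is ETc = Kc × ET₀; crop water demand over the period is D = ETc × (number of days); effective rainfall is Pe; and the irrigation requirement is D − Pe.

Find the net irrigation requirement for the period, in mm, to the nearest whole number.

42 mm

Tmean = (35.6 + 25.5)/2 = 30.55 °C
0.408 Ra = 0.408 × 38.8 = 15.8304 mm/d equivalent
ET₀ = 0.0023 × 15.8304 × (30.55 + 17.8) × √10.1 = 0.0023 × 15.8304 × 48.35 × 3.1780 = 5.5946 mm/d
ETc = Kc × ET₀ = 0.68 × 5.5946 = 3.8043 mm/d
Crop demand D = ETc × 31 d = 3.8043 × 31 = 117.933 mm
D − Pe = 117.933 − 75.6 = 42.333 mm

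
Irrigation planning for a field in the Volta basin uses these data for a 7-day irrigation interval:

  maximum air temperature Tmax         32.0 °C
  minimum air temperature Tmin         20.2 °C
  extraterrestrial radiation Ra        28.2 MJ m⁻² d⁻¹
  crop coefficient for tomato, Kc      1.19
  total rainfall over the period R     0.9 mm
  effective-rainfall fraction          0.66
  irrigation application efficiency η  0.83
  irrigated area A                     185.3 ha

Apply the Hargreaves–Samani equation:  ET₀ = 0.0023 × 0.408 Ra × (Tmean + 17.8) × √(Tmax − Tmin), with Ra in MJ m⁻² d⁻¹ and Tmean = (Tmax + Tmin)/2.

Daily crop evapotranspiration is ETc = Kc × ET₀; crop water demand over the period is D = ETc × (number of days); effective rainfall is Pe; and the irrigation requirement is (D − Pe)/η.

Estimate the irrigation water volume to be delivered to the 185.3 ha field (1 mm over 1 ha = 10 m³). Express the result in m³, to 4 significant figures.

72890 m³

Tmean = (32.0 + 20.2)/2 = 26.10 °C
0.408 Ra = 0.408 × 28.2 = 11.5056 mm/d equivalent
ET₀ = 0.0023 × 11.5056 × (26.10 + 17.8) × √11.8 = 0.0023 × 11.5056 × 43.90 × 3.4351 = 3.9906 mm/d
ETc = Kc × ET₀ = 1.19 × 3.9906 = 4.7488 mm/d
Crop demand D = ETc × 7 d = 4.7488 × 7 = 33.242 mm
Pe = 0.66 × 0.9 = 0.594 mm
D − Pe = 33.242 − 0.594 = 32.648 mm
Gross irrigation = 32.648 / 0.83 = 39.335 mm
Volume = 39.335 mm × 185.3 ha × 10 = 72887.8 m³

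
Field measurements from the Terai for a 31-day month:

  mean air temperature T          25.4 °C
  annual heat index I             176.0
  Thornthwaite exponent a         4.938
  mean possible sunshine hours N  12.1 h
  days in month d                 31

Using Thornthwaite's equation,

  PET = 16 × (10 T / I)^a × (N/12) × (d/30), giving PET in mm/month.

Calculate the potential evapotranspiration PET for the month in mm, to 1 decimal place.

10T/I = 10 × 25.4 / 176.0 = 1.4432
(10T/I)^a = 1.4432^4.938 = 6.1200
Uncorrected PET = 16 × 6.1200 = 97.920 mm
Correction = (N/12)(d/30) = (12.1/12)(31/30) = 1.0419
PET = 97.920 × 1.0419 = 102.023 mm/month

102.0 mm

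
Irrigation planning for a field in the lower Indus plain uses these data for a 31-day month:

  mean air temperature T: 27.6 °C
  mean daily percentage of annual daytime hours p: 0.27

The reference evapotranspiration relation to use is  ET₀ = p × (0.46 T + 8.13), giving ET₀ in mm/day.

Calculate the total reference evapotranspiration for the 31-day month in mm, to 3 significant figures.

ET₀ = 0.27 × (0.46 × 27.6 + 8.13) = 0.27 × 20.826 = 5.6230 mm/d
Monthly total = 5.6230 × 31 = 174.313 mm

174 mm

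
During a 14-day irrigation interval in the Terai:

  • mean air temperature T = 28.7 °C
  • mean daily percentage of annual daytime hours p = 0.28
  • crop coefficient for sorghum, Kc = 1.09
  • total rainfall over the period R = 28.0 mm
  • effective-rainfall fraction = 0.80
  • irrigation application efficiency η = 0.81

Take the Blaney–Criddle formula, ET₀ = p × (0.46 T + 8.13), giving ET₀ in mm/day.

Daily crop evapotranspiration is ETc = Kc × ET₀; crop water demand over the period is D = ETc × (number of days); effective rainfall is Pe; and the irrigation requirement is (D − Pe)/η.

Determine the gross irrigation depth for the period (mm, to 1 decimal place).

ET₀ = 0.28 × (0.46 × 28.7 + 8.13) = 0.28 × 21.332 = 5.9730 mm/d
ETc = Kc × ET₀ = 1.09 × 5.9730 = 6.5106 mm/d
Crop demand D = ETc × 14 d = 6.5106 × 14 = 91.148 mm
Pe = 0.80 × 28.0 = 22.400 mm
D − Pe = 91.148 − 22.400 = 68.748 mm
Gross irrigation = 68.748 / 0.81 = 84.874 mm

84.9 mm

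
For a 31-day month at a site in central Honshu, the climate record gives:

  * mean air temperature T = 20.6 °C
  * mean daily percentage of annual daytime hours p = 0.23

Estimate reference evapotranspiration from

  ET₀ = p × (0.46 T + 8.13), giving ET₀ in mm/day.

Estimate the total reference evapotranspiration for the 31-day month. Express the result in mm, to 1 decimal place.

ET₀ = 0.23 × (0.46 × 20.6 + 8.13) = 0.23 × 17.606 = 4.0494 mm/d
Monthly total = 4.0494 × 31 = 125.531 mm

125.5 mm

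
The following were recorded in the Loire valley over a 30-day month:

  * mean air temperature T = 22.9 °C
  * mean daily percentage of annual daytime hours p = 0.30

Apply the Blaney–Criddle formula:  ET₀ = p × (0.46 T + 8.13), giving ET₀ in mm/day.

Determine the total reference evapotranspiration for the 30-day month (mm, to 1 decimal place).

ET₀ = 0.30 × (0.46 × 22.9 + 8.13) = 0.30 × 18.664 = 5.5992 mm/d
Monthly total = 5.5992 × 30 = 167.976 mm

168.0 mm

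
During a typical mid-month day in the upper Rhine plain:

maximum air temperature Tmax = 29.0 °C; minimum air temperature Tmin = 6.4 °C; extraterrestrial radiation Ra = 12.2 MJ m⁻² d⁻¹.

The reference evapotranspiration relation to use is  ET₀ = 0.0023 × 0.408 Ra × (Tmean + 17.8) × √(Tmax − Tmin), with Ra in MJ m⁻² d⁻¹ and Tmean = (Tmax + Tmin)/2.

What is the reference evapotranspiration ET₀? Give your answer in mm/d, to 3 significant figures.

Tmean = (29.0 + 6.4)/2 = 17.70 °C
0.408 Ra = 0.408 × 12.2 = 4.9776 mm/d equivalent
ET₀ = 0.0023 × 4.9776 × (17.70 + 17.8) × √22.6 = 0.0023 × 4.9776 × 35.50 × 4.7539 = 1.9321 mm/d

1.93 mm/d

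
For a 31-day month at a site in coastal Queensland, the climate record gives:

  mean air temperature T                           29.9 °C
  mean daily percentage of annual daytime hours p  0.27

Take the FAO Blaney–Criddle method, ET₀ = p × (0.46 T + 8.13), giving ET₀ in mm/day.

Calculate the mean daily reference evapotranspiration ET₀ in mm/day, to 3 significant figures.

ET₀ = 0.27 × (0.46 × 29.9 + 8.13) = 0.27 × 21.884 = 5.9087 mm/d

5.91 mm/day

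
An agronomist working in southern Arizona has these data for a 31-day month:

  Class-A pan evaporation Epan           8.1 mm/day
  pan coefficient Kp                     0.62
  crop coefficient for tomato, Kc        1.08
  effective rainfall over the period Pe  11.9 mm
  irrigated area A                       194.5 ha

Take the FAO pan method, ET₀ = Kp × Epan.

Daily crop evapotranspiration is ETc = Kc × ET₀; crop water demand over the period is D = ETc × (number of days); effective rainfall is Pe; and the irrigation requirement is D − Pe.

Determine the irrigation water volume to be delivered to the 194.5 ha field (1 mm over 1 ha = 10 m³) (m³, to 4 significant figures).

303900 m³

ET₀ = 0.62 × 8.1 = 5.0220 mm/d
ETc = Kc × ET₀ = 1.08 × 5.0220 = 5.4238 mm/d
Crop demand D = ETc × 31 d = 5.4238 × 31 = 168.138 mm
D − Pe = 168.138 − 11.9 = 156.238 mm
Volume = 156.238 mm × 194.5 ha × 10 = 303882.9 m³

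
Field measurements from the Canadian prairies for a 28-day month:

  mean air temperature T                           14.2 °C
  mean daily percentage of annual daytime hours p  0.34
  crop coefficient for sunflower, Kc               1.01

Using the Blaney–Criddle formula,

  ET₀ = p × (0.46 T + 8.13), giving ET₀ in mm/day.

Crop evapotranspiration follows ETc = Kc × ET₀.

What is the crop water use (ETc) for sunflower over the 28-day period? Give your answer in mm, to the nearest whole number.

141 mm

ET₀ = 0.34 × (0.46 × 14.2 + 8.13) = 0.34 × 14.662 = 4.9851 mm/d
ETc = Kc × ET₀ = 1.01 × 4.9851 = 5.0350 mm/d
Over 28 days: 5.0350 × 28 = 140.980 mm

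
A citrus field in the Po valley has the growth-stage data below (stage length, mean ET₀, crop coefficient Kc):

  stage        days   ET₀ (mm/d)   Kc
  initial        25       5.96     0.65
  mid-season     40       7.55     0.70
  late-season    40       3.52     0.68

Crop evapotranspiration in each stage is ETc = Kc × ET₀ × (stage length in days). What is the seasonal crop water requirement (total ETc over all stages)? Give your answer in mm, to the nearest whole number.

404 mm

initial: 0.65 × 5.96 × 25 = 96.85 mm
mid-season: 0.70 × 7.55 × 40 = 211.40 mm
late-season: 0.68 × 3.52 × 40 = 95.74 mm
Seasonal total = 403.99 mm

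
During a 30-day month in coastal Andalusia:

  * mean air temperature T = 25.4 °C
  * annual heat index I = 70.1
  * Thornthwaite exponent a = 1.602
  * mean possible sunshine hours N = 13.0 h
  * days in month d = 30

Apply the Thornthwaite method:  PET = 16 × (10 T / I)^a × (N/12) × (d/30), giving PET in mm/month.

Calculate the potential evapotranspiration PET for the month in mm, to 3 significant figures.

10T/I = 10 × 25.4 / 70.1 = 3.6234
(10T/I)^a = 3.6234^1.602 = 7.8651
Uncorrected PET = 16 × 7.8651 = 125.842 mm
Correction = (N/12)(d/30) = (13.0/12)(30/30) = 1.0833
PET = 125.842 × 1.0833 = 136.325 mm/month

136 mm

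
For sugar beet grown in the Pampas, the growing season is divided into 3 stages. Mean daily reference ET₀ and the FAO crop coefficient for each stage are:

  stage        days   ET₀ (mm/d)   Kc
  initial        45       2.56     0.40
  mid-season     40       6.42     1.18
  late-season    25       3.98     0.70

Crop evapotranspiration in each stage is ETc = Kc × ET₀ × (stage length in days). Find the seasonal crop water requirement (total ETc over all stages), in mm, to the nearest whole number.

419 mm

initial: 0.40 × 2.56 × 45 = 46.08 mm
mid-season: 1.18 × 6.42 × 40 = 303.02 mm
late-season: 0.70 × 3.98 × 25 = 69.65 mm
Seasonal total = 418.75 mm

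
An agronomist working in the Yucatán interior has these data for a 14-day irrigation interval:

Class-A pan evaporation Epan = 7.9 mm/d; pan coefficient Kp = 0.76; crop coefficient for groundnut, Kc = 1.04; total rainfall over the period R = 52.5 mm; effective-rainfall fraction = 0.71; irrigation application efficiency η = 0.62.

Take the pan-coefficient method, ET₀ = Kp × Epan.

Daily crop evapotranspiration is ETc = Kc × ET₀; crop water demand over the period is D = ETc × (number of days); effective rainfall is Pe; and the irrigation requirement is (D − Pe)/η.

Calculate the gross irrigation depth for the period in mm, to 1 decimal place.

ET₀ = 0.76 × 7.9 = 6.0040 mm/d
ETc = Kc × ET₀ = 1.04 × 6.0040 = 6.2442 mm/d
Crop demand D = ETc × 14 d = 6.2442 × 14 = 87.419 mm
Pe = 0.71 × 52.5 = 37.275 mm
D − Pe = 87.419 − 37.275 = 50.144 mm
Gross irrigation = 50.144 / 0.62 = 80.877 mm

80.9 mm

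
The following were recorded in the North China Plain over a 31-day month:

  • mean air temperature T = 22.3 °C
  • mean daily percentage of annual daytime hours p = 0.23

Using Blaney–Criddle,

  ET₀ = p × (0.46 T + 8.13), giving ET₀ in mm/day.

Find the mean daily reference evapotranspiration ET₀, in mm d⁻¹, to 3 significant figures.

4.23 mm d⁻¹

ET₀ = 0.23 × (0.46 × 22.3 + 8.13) = 0.23 × 18.388 = 4.2292 mm/d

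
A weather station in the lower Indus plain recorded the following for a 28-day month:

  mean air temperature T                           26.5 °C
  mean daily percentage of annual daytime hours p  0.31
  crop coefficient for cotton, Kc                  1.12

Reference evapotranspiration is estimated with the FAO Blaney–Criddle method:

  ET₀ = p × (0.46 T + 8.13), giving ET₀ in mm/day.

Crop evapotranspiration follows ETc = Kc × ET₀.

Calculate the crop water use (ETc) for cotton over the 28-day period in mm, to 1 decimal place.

197.5 mm

ET₀ = 0.31 × (0.46 × 26.5 + 8.13) = 0.31 × 20.320 = 6.2992 mm/d
ETc = Kc × ET₀ = 1.12 × 6.2992 = 7.0551 mm/d
Over 28 days: 7.0551 × 28 = 197.543 mm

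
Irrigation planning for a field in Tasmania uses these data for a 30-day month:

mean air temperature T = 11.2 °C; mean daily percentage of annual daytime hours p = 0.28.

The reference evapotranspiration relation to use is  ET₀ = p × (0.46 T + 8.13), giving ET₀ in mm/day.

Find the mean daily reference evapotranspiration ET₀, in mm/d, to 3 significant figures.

3.72 mm/d

ET₀ = 0.28 × (0.46 × 11.2 + 8.13) = 0.28 × 13.282 = 3.7190 mm/d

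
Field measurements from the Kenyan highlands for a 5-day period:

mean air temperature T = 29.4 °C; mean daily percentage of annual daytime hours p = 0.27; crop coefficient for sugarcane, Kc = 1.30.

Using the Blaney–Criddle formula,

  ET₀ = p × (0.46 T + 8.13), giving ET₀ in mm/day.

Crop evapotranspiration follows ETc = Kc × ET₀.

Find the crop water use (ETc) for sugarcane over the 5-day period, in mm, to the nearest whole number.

38 mm

ET₀ = 0.27 × (0.46 × 29.4 + 8.13) = 0.27 × 21.654 = 5.8466 mm/d
ETc = Kc × ET₀ = 1.30 × 5.8466 = 7.6006 mm/d
Over 5 days: 7.6006 × 5 = 38.003 mm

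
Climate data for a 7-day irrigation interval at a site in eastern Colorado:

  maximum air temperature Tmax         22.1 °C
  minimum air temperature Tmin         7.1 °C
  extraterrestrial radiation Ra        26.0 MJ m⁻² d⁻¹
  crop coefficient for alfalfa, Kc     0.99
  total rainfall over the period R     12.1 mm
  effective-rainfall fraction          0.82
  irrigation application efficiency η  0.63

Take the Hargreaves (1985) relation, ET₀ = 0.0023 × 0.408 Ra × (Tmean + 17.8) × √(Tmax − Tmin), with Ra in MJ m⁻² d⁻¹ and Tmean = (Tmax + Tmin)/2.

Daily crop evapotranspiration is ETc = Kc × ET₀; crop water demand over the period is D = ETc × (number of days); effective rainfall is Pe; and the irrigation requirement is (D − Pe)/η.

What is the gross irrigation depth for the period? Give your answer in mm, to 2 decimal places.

17.93 mm

Tmean = (22.1 + 7.1)/2 = 14.60 °C
0.408 Ra = 0.408 × 26.0 = 10.6080 mm/d equivalent
ET₀ = 0.0023 × 10.6080 × (14.60 + 17.8) × √15.0 = 0.0023 × 10.6080 × 32.40 × 3.8730 = 3.0616 mm/d
ETc = Kc × ET₀ = 0.99 × 3.0616 = 3.0310 mm/d
Crop demand D = ETc × 7 d = 3.0310 × 7 = 21.217 mm
Pe = 0.82 × 12.1 = 9.922 mm
D − Pe = 21.217 − 9.922 = 11.295 mm
Gross irrigation = 11.295 / 0.63 = 17.929 mm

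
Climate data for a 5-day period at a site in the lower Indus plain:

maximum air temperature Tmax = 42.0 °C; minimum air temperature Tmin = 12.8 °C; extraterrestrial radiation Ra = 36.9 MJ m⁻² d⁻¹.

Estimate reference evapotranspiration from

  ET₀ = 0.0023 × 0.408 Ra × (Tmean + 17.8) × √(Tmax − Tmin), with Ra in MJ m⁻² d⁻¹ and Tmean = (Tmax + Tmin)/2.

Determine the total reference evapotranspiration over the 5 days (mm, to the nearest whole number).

42 mm

Tmean = (42.0 + 12.8)/2 = 27.40 °C
0.408 Ra = 0.408 × 36.9 = 15.0552 mm/d equivalent
ET₀ = 0.0023 × 15.0552 × (27.40 + 17.8) × √29.2 = 0.0023 × 15.0552 × 45.20 × 5.4037 = 8.4575 mm/d
Over 5 days: 8.4575 × 5 = 42.288 mm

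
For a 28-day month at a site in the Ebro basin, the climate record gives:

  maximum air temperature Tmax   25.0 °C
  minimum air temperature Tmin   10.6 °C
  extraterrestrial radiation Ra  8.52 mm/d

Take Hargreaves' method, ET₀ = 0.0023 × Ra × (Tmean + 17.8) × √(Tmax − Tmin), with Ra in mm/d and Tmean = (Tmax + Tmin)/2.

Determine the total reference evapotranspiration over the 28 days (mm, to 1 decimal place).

Tmean = (25.0 + 10.6)/2 = 17.80 °C
ET₀ = 0.0023 × 8.52 × (17.80 + 17.8) × √14.4 = 0.0023 × 8.52 × 35.60 × 3.7947 = 2.6472 mm/d
Over 28 days: 2.6472 × 28 = 74.122 mm

74.1 mm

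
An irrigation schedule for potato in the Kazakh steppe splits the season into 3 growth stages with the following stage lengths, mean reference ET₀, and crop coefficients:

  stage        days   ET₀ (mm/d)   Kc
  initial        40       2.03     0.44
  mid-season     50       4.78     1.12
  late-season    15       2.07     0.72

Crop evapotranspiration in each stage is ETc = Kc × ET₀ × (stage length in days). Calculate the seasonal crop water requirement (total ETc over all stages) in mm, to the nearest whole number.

initial: 0.44 × 2.03 × 40 = 35.73 mm
mid-season: 1.12 × 4.78 × 50 = 267.68 mm
late-season: 0.72 × 2.07 × 15 = 22.36 mm
Seasonal total = 325.77 mm

326 mm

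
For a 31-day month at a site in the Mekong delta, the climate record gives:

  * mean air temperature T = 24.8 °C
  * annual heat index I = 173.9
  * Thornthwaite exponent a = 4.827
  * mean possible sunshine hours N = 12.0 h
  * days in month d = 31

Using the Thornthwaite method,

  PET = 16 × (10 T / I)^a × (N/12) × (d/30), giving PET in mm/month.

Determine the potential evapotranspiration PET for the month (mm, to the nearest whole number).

92 mm

10T/I = 10 × 24.8 / 173.9 = 1.4261
(10T/I)^a = 1.4261^4.827 = 5.5473
Uncorrected PET = 16 × 5.5473 = 88.757 mm
Correction = (N/12)(d/30) = (12.0/12)(31/30) = 1.0333
PET = 88.757 × 1.0333 = 91.713 mm/month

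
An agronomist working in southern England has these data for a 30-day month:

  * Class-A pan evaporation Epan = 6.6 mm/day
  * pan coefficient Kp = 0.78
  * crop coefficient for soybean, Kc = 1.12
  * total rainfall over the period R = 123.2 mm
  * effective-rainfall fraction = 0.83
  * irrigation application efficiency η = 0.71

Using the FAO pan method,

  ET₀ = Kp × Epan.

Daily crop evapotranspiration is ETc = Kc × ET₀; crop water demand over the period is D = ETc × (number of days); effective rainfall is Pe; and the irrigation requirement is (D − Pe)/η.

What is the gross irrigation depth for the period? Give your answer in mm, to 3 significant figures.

ET₀ = 0.78 × 6.6 = 5.1480 mm/d
ETc = Kc × ET₀ = 1.12 × 5.1480 = 5.7658 mm/d
Crop demand D = ETc × 30 d = 5.7658 × 30 = 172.974 mm
Pe = 0.83 × 123.2 = 102.256 mm
D − Pe = 172.974 − 102.256 = 70.718 mm
Gross irrigation = 70.718 / 0.71 = 99.603 mm

99.6 mm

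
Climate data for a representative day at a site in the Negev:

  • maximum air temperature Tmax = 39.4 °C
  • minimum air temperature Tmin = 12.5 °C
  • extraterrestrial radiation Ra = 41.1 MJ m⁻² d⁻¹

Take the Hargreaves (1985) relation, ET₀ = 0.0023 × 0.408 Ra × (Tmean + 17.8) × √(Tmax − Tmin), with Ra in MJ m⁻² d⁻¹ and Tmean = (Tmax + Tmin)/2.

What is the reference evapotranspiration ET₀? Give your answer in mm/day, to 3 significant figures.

Tmean = (39.4 + 12.5)/2 = 25.95 °C
0.408 Ra = 0.408 × 41.1 = 16.7688 mm/d equivalent
ET₀ = 0.0023 × 16.7688 × (25.95 + 17.8) × √26.9 = 0.0023 × 16.7688 × 43.75 × 5.1865 = 8.7515 mm/d

8.75 mm/day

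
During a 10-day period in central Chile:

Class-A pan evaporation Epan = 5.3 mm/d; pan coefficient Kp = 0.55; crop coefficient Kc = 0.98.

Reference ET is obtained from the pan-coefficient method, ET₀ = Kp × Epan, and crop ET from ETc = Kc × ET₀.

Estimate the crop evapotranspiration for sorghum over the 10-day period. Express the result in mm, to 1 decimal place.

ET₀ = 0.55 × 5.3 = 2.9150 mm/d
ETc = Kc × ET₀ = 0.98 × 2.9150 = 2.8567 mm/d
Over 10 days: 2.8567 × 10 = 28.567 mm

28.6 mm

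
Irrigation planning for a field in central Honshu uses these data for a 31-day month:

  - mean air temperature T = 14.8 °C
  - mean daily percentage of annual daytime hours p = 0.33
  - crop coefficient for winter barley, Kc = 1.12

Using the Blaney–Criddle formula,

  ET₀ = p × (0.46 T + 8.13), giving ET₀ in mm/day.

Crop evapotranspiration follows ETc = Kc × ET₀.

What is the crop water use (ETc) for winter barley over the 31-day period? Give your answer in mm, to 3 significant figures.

171 mm

ET₀ = 0.33 × (0.46 × 14.8 + 8.13) = 0.33 × 14.938 = 4.9295 mm/d
ETc = Kc × ET₀ = 1.12 × 4.9295 = 5.5210 mm/d
Over 31 days: 5.5210 × 31 = 171.151 mm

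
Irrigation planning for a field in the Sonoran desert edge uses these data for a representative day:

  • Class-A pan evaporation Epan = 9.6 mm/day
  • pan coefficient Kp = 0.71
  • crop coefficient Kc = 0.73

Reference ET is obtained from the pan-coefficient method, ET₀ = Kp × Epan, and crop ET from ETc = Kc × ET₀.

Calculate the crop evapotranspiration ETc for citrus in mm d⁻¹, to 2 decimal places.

ET₀ = 0.71 × 9.6 = 6.8160 mm/d
ETc = Kc × ET₀ = 0.73 × 6.8160 = 4.9757 mm/d

4.98 mm d⁻¹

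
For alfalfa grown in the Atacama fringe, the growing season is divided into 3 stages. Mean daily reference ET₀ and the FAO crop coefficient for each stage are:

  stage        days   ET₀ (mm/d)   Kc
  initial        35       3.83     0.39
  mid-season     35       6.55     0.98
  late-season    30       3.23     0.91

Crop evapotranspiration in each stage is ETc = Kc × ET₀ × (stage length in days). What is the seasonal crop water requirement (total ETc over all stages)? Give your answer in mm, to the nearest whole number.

365 mm

initial: 0.39 × 3.83 × 35 = 52.28 mm
mid-season: 0.98 × 6.55 × 35 = 224.67 mm
late-season: 0.91 × 3.23 × 30 = 88.18 mm
Seasonal total = 365.13 mm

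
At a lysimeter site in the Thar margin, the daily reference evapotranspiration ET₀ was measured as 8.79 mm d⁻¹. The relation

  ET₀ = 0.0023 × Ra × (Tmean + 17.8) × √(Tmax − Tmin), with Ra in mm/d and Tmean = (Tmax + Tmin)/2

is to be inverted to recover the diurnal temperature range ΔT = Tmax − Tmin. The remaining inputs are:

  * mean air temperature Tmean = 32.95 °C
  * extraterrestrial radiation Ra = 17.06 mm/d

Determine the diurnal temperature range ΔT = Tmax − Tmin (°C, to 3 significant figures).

√ΔT = ET₀ / [0.0023 × Ra × (Tmean+17.8)] = 8.79 / (0.0023 × 17.06 × 50.75) = 4.4141
ΔT = 4.4141² = 19.484 °C

19.5 °C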